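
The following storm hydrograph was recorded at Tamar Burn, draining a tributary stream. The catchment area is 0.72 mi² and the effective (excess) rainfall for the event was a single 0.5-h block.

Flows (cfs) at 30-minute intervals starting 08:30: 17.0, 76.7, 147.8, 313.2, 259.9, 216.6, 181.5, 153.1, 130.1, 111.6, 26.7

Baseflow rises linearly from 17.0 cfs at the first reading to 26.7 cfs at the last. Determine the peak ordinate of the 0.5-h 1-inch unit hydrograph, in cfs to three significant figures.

U_p ≈ 196 cfs

Direct runoff: 0.00, 58.73, 128.86, 293.29, 239.02, 194.75, 158.68, 129.31, 105.34, 85.87, 0.00 cfs; ΣQ_DR = 1394 cfs, peak = 293.29 cfs.
Runoff depth d = ΣQ_DR·Δt / A = 1394 × 1800 / (0.72 mi²) = 1.500 in.
The 1-inch UH is the DRH scaled by (1 in)/d, so U_p = 293.29 × 1/1.500 = 196 cfs.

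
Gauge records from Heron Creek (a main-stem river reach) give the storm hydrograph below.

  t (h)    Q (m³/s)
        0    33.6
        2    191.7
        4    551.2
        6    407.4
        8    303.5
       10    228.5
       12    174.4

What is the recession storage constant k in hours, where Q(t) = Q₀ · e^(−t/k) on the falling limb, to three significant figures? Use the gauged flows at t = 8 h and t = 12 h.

k ≈ 7.22 h

On the falling limb, Q drops from 303.5 to 174.4 m³/s between t = 8 h and t = 12 h (Δt = 4 h).
k = −Δt / ln(Q₂/Q₁) = −4 / ln(174.4/303.5) = 7.22 h.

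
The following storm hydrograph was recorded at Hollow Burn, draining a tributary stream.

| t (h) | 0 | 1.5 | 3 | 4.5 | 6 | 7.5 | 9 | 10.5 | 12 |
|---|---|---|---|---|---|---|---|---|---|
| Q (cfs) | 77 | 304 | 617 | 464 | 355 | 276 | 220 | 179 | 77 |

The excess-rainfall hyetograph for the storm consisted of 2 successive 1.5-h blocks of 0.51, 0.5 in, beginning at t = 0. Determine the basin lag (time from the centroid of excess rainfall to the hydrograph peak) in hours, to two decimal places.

Centroid of excess rainfall: t_c = Σ P_i·t̄_i / ΣP_i = 1.4926 h (block centres at 0.75, 2.25 h).
Hydrograph peak occurs at t = 3 h, so basin lag t_L = 3 − 1.4926 = 1.51 h.

t_L ≈ 1.51 h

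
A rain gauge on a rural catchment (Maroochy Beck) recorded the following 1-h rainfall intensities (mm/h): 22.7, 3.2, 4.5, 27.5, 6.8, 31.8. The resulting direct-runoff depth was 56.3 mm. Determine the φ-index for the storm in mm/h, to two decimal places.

Only the 3 blocks with intensity above φ contribute runoff: 22.7, 27.5, 31.8 mm/h.
Σ(I−φ)·Δt = d  ⇒  (22.7+27.5+31.8 − 3φ)·1 = 56.3
φ = (82.00 − 56.3/1) / 3 = 8.57 mm/h.

φ ≈ 8.57 mm/h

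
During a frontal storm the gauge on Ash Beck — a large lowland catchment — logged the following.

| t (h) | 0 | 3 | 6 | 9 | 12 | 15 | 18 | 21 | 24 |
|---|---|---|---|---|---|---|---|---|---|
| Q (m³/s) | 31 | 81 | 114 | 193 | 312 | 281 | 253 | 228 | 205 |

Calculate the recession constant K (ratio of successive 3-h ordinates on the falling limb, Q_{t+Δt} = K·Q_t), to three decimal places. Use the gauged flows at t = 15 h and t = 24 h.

K ≈ 0.900

Using the recession-limb readings at t = 15 h and t = 24 h: Q falls from 281 to 205 m³/s over 3 intervals.
K = (Q₂/Q₁)^(1/3) = (205/281)^(1/3) = 0.900.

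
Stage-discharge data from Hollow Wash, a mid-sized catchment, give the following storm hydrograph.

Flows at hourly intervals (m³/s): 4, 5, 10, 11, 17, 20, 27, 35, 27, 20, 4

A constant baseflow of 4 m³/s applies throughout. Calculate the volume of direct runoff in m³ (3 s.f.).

V ≈ 4.90 × 10^5 m³

Direct-runoff ordinates (Q − Q_b): 0.0, 1.0, 6.0, 7.0, 13.0, 16.0, 23.0, 31.0, 23.0, 16.0, 0.0 m³/s.
ΣQ_DR = 136.0 m³/s.
With Δt = 1 h = 3600 s, V = ΣQ_DR · Δt = 136.0 × 3600 = 4.90 × 10^5 m³.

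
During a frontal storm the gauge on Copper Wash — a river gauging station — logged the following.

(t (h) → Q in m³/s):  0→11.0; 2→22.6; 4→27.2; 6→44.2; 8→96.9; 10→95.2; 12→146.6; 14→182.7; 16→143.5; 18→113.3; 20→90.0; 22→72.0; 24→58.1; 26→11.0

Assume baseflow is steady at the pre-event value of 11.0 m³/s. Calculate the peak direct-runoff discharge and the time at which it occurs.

Subtracting baseflow gives direct-runoff ordinates: 0.0, 11.6, 16.2, 33.2, 85.9, 84.2, 135.6, 171.7, 132.5, 102.3, 79.0, 61.0, 47.1, 0.0 m³/s.
The maximum is 171.7 m³/s, occurring at the reading for t = 14 h.

Q_p = 171.7 m³/s at t = 14 h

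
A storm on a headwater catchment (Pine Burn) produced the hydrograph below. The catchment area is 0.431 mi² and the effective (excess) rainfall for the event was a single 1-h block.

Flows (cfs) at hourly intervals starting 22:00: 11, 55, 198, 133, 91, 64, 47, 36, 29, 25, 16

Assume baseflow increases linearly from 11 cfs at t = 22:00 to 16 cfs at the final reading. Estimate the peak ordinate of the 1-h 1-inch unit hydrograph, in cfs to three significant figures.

Direct runoff: 0.00, 43.50, 186.00, 120.50, 78.00, 50.50, 33.00, 21.50, 14.00, 9.50, 0.00 cfs; ΣQ_DR = 556.5 cfs, peak = 186.00 cfs.
Runoff depth d = ΣQ_DR·Δt / A = 556.5 × 3600 / (0.431 mi²) = 2.001 in.
The 1-inch UH is the DRH scaled by (1 in)/d, so U_p = 186.00 × 1/2.001 = 93.0 cfs.

U_p ≈ 93.0 cfs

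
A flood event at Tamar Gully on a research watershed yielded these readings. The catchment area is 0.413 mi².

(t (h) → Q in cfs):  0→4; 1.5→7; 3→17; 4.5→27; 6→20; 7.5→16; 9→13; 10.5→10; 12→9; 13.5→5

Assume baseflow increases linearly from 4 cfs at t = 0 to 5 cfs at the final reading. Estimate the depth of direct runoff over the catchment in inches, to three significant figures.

d ≈ 0.467 in

Direct runoff: 0.00, 2.89, 12.78, 22.67, 15.56, 11.44, 8.33, 5.22, 4.11, 0.00 cfs; ΣQ_DR = 83.00 cfs.
V = ΣQ_DR · Δt = 83.00 × 5400 s = 4.482 × 10^5 ft³.
Over A = 0.413 mi², depth = V / A = 0.467 in.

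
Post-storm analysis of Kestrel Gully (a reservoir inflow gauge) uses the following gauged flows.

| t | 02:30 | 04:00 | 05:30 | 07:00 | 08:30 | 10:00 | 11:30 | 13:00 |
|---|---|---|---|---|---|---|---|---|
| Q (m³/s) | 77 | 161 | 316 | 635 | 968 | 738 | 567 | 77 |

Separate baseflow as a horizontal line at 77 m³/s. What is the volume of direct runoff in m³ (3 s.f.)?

V ≈ 1.58 × 10^7 m³

Direct-runoff ordinates (Q − Q_b): 0.0, 84.0, 239.0, 558.0, 891.0, 661.0, 490.0, 0.0 m³/s.
ΣQ_DR = 2923 m³/s.
With Δt = 1.5 h = 5400 s, V = ΣQ_DR · Δt = 2923 × 5400 = 1.58 × 10^7 m³.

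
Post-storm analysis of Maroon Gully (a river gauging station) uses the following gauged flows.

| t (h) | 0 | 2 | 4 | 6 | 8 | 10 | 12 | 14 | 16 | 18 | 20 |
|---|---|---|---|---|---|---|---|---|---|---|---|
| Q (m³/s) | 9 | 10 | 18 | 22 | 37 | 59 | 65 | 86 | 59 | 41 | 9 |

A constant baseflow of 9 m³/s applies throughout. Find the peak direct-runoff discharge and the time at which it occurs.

Q_p = 77.0 m³/s at t = 14 h

Subtracting baseflow gives direct-runoff ordinates: 0.0, 1.0, 9.0, 13.0, 28.0, 50.0, 56.0, 77.0, 50.0, 32.0, 0.0 m³/s.
The maximum is 77.0 m³/s, occurring at the reading for t = 14 h.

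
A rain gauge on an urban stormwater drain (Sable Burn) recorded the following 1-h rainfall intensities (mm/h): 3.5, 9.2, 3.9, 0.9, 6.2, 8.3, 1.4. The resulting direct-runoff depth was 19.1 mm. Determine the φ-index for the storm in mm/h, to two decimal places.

Only the 5 blocks with intensity above φ contribute runoff: 3.5, 9.2, 3.9, 6.2, 8.3 mm/h.
Σ(I−φ)·Δt = d  ⇒  (3.5+9.2+3.9+6.2+8.3 − 5φ)·1 = 19.1
φ = (31.10 − 19.1/1) / 5 = 2.40 mm/h.

φ ≈ 2.40 mm/h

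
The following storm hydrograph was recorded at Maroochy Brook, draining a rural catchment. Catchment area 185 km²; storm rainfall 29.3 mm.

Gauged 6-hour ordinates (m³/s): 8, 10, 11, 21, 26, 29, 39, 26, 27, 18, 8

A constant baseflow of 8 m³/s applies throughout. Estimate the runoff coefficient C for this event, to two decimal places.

ΣQ_DR = 135.0 m³/s; V = ΣQ_DR·Δt = 2.916 × 10^6 m³.
Runoff depth d = V / A = 15.76 mm.
C = d / P = 15.76 / 29.3 = 0.54.

C ≈ 0.54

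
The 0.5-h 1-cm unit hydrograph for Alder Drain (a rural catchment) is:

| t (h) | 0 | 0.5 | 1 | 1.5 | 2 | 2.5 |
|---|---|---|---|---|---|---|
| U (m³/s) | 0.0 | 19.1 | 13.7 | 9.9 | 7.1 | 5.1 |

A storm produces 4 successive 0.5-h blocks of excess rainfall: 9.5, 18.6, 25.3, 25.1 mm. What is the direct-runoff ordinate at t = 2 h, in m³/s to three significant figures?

Q ≈ 108 m³/s

By discrete convolution, Q_j = Σ (P_i / 10 mm) · U_{j−i}.
At t = 2 h (j=4): Q = (9.5/10)·7.1 + (18.6/10)·9.9 + (25.3/10)·13.7 + (25.1/10)·19.1 = 108 m³/s.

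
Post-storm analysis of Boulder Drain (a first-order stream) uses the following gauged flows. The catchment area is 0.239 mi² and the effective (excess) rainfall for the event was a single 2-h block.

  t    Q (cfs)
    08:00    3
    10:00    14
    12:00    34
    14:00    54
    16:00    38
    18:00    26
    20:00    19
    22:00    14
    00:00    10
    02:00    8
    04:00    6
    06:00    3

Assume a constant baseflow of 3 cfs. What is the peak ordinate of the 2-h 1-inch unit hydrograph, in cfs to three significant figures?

Direct runoff: 0.0, 11.0, 31.0, 51.0, 35.0, 23.0, 16.0, 11.0, 7.0, 5.0, 3.0, 0.0 cfs; ΣQ_DR = 193.0 cfs, peak = 51.0 cfs.
Runoff depth d = ΣQ_DR·Δt / A = 193.0 × 7200 / (0.239 mi²) = 2.503 in.
The 1-inch UH is the DRH scaled by (1 in)/d, so U_p = 51.0 × 1/2.503 = 20.4 cfs.

U_p ≈ 20.4 cfs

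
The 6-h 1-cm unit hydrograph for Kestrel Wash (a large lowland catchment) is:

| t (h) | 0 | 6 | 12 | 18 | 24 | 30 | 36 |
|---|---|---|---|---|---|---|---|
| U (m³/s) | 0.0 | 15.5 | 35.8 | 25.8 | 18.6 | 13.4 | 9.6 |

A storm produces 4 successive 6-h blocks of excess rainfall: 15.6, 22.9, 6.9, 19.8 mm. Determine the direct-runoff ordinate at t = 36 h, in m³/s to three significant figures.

Q ≈ 110 m³/s

By discrete convolution, Q_j = Σ (P_i / 10 mm) · U_{j−i}.
At t = 36 h (j=6): Q = (15.6/10)·9.6 + (22.9/10)·13.4 + (6.9/10)·18.6 + (19.8/10)·25.8 = 110 m³/s.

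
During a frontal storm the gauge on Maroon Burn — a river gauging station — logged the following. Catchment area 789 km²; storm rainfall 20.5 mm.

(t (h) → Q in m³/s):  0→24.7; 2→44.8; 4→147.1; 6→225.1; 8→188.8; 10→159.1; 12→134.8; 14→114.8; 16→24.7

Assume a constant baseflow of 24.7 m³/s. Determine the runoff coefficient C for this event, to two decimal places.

ΣQ_DR = 841.6 m³/s; V = ΣQ_DR·Δt = 6.060 × 10^6 m³.
Runoff depth d = V / A = 7.680 mm.
C = d / P = 7.680 / 20.5 = 0.37.

C ≈ 0.37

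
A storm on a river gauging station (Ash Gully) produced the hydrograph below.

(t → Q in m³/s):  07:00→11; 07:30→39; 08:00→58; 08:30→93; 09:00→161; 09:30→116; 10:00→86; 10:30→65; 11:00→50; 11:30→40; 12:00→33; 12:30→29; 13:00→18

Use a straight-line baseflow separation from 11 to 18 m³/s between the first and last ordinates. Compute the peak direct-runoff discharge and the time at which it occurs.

Subtracting baseflow gives direct-runoff ordinates: 0.00, 27.42, 45.83, 80.25, 147.67, 102.08, 71.50, 49.92, 34.33, 23.75, 16.17, 11.58, 0.00 m³/s.
The maximum is 147.67 m³/s, occurring at the reading for t = 09:00.

Q_p = 147.67 m³/s at t = 09:00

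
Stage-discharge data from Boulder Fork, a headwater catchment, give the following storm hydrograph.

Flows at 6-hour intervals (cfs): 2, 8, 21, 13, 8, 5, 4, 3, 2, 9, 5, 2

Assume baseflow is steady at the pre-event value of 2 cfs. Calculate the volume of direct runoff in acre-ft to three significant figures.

V ≈ 28.8 acre-ft

Direct-runoff ordinates (Q − Q_b): 0.0, 6.0, 19.0, 11.0, 6.0, 3.0, 2.0, 1.0, 0.0, 7.0, 3.0, 0.0 cfs.
ΣQ_DR = 58.00 cfs.
With Δt = 6 h = 21600 s, V = ΣQ_DR · Δt = 58.00 × 21600 = 1.25 × 10^6 ft³ = 28.8 acre-ft.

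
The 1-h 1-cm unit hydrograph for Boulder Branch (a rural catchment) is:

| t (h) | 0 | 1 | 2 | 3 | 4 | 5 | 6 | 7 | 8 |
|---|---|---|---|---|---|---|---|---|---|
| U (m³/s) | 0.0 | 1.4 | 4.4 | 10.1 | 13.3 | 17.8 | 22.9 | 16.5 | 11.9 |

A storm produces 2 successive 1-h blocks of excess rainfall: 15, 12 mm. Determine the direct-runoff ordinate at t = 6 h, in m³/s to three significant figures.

Q ≈ 55.7 m³/s

By discrete convolution, Q_j = Σ (P_i / 10 mm) · U_{j−i}.
At t = 6 h (j=6): Q = (15/10)·22.9 + (12/10)·17.8 = 55.7 m³/s.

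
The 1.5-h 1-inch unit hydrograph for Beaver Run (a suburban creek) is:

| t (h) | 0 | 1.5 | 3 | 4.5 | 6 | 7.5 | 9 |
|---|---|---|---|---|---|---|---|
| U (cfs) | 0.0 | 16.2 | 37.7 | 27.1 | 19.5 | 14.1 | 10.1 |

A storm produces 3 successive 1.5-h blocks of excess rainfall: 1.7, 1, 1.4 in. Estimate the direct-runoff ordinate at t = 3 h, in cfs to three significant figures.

By discrete convolution, Q_j = Σ (P_i / 1 in) · U_{j−i}.
At t = 3 h (j=2): Q = (1.7/1)·37.7 + (1/1)·16.2 + (1.4/1)·0.0 = 80.3 cfs.

Q ≈ 80.3 cfs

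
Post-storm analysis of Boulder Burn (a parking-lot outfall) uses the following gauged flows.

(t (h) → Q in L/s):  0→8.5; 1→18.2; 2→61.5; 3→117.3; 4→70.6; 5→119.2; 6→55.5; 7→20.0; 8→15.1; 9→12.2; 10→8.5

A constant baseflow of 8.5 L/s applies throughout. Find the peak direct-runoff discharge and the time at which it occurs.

Q_p = 110.7 L/s at t = 5 h

Subtracting baseflow gives direct-runoff ordinates: 0.0, 9.7, 53.0, 108.8, 62.1, 110.7, 47.0, 11.5, 6.6, 3.7, 0.0 L/s.
The maximum is 110.7 L/s, occurring at the reading for t = 5 h.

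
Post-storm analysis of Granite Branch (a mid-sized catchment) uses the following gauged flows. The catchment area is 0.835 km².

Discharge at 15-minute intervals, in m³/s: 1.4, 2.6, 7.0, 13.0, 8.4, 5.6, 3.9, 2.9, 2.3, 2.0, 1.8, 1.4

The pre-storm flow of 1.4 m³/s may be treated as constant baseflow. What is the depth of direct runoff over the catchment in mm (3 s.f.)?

Direct runoff: 0.0, 1.2, 5.6, 11.6, 7.0, 4.2, 2.5, 1.5, 0.9, 0.6, 0.4, 0.0 m³/s; ΣQ_DR = 35.50 m³/s.
V = ΣQ_DR · Δt = 35.50 × 900 s = 31950 m³.
Over A = 0.835 km², depth = V / A = 38.3 mm.

d ≈ 38.3 mm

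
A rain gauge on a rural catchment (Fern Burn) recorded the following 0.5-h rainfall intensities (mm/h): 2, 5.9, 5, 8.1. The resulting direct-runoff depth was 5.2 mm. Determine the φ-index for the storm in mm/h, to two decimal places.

φ ≈ 2.87 mm/h

Only the 3 blocks with intensity above φ contribute runoff: 5.9, 5, 8.1 mm/h.
Σ(I−φ)·Δt = d  ⇒  (5.9+5+8.1 − 3φ)·0.5 = 5.2
φ = (19.00 − 5.2/0.5) / 3 = 2.87 mm/h.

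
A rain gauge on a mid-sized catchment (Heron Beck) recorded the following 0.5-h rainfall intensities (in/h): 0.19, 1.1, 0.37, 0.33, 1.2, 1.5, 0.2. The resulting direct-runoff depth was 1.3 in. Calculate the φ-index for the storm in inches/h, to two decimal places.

φ ≈ 0.40 in/h

Only the 3 blocks with intensity above φ contribute runoff: 1.1, 1.2, 1.5 in/h.
Σ(I−φ)·Δt = d  ⇒  (1.1+1.2+1.5 − 3φ)·0.5 = 1.3
φ = (3.800 − 1.3/0.5) / 3 = 0.40 in/h.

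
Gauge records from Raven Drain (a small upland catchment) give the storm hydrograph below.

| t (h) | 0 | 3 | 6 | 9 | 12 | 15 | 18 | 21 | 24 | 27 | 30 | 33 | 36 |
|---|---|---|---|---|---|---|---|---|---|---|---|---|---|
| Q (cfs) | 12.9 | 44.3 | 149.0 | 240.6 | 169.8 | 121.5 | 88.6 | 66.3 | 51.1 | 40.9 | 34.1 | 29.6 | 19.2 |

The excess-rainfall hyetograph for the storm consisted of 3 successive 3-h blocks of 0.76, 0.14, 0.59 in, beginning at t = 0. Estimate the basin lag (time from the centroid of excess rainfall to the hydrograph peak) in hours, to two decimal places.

t_L ≈ 4.84 h

Centroid of excess rainfall: t_c = Σ P_i·t̄_i / ΣP_i = 4.1577 h (block centres at 1.5, 4.5, 7.5 h).
Hydrograph peak occurs at t = 9 h, so basin lag t_L = 9 − 4.1577 = 4.84 h.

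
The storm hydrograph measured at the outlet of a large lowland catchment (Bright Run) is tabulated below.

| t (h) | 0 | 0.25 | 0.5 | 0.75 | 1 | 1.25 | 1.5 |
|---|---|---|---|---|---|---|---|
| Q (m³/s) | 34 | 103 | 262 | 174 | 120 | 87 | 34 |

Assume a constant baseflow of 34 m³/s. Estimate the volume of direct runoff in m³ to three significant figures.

Direct-runoff ordinates (Q − Q_b): 0.0, 69.0, 228.0, 140.0, 86.0, 53.0, 0.0 m³/s.
ΣQ_DR = 576.0 m³/s.
With Δt = 0.25 h = 900 s, V = ΣQ_DR · Δt = 576.0 × 900 = 5.18 × 10^5 m³.

V ≈ 5.18 × 10^5 m³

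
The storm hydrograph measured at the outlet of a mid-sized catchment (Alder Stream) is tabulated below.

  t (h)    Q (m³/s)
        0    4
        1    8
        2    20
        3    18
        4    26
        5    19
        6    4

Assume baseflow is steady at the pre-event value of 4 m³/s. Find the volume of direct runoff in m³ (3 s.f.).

V ≈ 2.56 × 10^5 m³

Direct-runoff ordinates (Q − Q_b): 0.0, 4.0, 16.0, 14.0, 22.0, 15.0, 0.0 m³/s.
ΣQ_DR = 71.00 m³/s.
With Δt = 1 h = 3600 s, V = ΣQ_DR · Δt = 71.00 × 3600 = 2.56 × 10^5 m³.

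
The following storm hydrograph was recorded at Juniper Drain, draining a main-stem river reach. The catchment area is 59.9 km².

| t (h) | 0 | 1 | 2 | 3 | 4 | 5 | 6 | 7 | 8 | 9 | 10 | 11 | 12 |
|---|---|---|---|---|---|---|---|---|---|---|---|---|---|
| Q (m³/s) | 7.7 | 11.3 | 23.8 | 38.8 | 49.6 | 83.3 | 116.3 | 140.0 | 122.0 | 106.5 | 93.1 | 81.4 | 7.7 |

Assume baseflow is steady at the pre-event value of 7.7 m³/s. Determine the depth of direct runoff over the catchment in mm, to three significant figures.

Direct runoff: 0.0, 3.6, 16.1, 31.1, 41.9, 75.6, 108.6, 132.3, 114.3, 98.8, 85.4, 73.7, 0.0 m³/s; ΣQ_DR = 781.4 m³/s.
V = ΣQ_DR · Δt = 781.4 × 3600 s = 2.813 × 10^6 m³.
Over A = 59.9 km², depth = V / A = 47.0 mm.

d ≈ 47.0 mm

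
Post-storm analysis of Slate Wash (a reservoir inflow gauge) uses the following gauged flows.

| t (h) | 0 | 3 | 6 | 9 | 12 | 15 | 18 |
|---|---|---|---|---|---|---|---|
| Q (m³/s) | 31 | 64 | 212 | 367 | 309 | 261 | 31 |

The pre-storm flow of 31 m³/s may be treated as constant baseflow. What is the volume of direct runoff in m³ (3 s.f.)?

Direct-runoff ordinates (Q − Q_b): 0.0, 33.0, 181.0, 336.0, 278.0, 230.0, 0.0 m³/s.
ΣQ_DR = 1058 m³/s.
With Δt = 3 h = 10800 s, V = ΣQ_DR · Δt = 1058 × 10800 = 1.14 × 10^7 m³.

V ≈ 1.14 × 10^7 m³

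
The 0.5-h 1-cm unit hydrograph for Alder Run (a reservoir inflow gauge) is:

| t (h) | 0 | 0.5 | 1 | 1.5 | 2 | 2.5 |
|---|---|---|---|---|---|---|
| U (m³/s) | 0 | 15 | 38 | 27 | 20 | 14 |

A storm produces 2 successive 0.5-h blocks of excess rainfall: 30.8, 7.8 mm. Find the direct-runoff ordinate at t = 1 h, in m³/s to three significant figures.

Q ≈ 129 m³/s

By discrete convolution, Q_j = Σ (P_i / 10 mm) · U_{j−i}.
At t = 1 h (j=2): Q = (30.8/10)·38 + (7.8/10)·15 = 129 m³/s.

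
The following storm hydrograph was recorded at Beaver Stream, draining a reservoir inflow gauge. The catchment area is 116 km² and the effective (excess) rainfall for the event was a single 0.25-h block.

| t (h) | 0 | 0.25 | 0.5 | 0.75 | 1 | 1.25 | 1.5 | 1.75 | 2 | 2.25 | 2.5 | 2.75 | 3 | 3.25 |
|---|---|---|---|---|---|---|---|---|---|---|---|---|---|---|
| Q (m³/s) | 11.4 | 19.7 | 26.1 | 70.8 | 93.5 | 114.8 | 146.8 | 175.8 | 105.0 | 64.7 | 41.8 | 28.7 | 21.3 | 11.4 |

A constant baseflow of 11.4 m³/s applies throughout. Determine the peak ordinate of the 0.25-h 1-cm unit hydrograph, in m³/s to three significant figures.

Direct runoff: 0.0, 8.3, 14.7, 59.4, 82.1, 103.4, 135.4, 164.4, 93.6, 53.3, 30.4, 17.3, 9.9, 0.0 m³/s; ΣQ_DR = 772.2 m³/s, peak = 164.4 m³/s.
Runoff depth d = ΣQ_DR·Δt / A = 772.2 × 900 / (116 km²) = 5.991 mm.
The 1-cm UH is the DRH scaled by (10 mm)/d, so U_p = 164.4 × 10/5.991 = 274 m³/s.

U_p ≈ 274 m³/s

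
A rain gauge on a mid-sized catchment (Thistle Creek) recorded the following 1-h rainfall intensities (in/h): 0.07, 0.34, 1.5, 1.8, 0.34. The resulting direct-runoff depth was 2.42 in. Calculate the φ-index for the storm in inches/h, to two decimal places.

φ ≈ 0.44 in/h

Only the 2 blocks with intensity above φ contribute runoff: 1.5, 1.8 in/h.
Σ(I−φ)·Δt = d  ⇒  (1.5+1.8 − 2φ)·1 = 2.42
φ = (3.300 − 2.42/1) / 2 = 0.44 in/h.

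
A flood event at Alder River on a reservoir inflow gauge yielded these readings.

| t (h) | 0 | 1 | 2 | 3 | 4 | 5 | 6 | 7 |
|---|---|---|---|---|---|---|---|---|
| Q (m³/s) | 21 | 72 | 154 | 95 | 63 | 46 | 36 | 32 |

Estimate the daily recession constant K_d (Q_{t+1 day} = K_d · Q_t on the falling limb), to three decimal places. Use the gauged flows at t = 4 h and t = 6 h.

Between t = 4 h and t = 6 h the flow falls from 63 to 36 m³/s over 2×1 h = 2 h.
Per-interval ratio K = (36/63)^(1/2) = 0.7559; K_d = K^(24/1) = 0.001.

K_d ≈ 0.001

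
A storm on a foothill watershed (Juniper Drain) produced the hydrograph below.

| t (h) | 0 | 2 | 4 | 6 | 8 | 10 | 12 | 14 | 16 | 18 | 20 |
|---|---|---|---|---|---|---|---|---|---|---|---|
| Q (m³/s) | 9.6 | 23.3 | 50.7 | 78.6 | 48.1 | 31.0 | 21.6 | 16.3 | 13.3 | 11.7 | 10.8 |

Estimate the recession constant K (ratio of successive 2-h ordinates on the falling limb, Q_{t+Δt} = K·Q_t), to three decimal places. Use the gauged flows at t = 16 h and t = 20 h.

Using the recession-limb readings at t = 16 h and t = 20 h: Q falls from 13.3 to 10.8 m³/s over 2 intervals.
K = (Q₂/Q₁)^(1/2) = (10.8/13.3)^(1/2) = 0.901.

K ≈ 0.901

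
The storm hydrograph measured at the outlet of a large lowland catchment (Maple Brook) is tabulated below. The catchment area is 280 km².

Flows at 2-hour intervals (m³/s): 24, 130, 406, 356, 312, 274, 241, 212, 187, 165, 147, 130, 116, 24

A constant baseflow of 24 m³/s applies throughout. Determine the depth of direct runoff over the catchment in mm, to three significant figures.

Direct runoff: 0.0, 106.0, 382.0, 332.0, 288.0, 250.0, 217.0, 188.0, 163.0, 141.0, 123.0, 106.0, 92.0, 0.0 m³/s; ΣQ_DR = 2388 m³/s.
V = ΣQ_DR · Δt = 2388 × 7200 s = 1.719 × 10^7 m³.
Over A = 280 km², depth = V / A = 61.4 mm.

d ≈ 61.4 mm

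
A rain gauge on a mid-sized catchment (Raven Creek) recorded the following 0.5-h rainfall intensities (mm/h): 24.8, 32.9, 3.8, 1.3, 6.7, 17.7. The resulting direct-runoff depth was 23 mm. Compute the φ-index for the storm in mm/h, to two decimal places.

φ ≈ 9.80 mm/h

Only the 3 blocks with intensity above φ contribute runoff: 24.8, 32.9, 17.7 mm/h.
Σ(I−φ)·Δt = d  ⇒  (24.8+32.9+17.7 − 3φ)·0.5 = 23
φ = (75.40 − 23/0.5) / 3 = 9.80 mm/h.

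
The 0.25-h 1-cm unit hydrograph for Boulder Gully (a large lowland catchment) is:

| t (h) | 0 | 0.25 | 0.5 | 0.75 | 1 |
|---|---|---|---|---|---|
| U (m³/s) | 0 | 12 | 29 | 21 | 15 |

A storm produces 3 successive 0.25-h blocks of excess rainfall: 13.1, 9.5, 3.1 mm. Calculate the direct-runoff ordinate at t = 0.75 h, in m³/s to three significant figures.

By discrete convolution, Q_j = Σ (P_i / 10 mm) · U_{j−i}.
At t = 0.75 h (j=3): Q = (13.1/10)·21 + (9.5/10)·29 + (3.1/10)·12 = 58.8 m³/s.

Q ≈ 58.8 m³/s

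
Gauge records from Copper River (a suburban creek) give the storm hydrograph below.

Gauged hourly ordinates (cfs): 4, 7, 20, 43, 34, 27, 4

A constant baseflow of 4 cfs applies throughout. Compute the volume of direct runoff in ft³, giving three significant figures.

Direct-runoff ordinates (Q − Q_b): 0.0, 3.0, 16.0, 39.0, 30.0, 23.0, 0.0 cfs.
ΣQ_DR = 111.0 cfs.
With Δt = 1 h = 3600 s, V = ΣQ_DR · Δt = 111.0 × 3600 = 4.00 × 10^5 ft³.

V ≈ 4.00 × 10^5 ft³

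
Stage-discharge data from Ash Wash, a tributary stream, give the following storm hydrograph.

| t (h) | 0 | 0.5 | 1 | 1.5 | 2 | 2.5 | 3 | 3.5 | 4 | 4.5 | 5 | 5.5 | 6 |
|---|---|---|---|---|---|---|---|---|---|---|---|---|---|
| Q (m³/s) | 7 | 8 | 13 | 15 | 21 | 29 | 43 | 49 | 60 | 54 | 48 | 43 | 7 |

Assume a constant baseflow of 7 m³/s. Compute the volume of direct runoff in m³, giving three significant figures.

Direct-runoff ordinates (Q − Q_b): 0.0, 1.0, 6.0, 8.0, 14.0, 22.0, 36.0, 42.0, 53.0, 47.0, 41.0, 36.0, 0.0 m³/s.
ΣQ_DR = 306.0 m³/s.
With Δt = 0.5 h = 1800 s, V = ΣQ_DR · Δt = 306.0 × 1800 = 5.51 × 10^5 m³.

V ≈ 5.51 × 10^5 m³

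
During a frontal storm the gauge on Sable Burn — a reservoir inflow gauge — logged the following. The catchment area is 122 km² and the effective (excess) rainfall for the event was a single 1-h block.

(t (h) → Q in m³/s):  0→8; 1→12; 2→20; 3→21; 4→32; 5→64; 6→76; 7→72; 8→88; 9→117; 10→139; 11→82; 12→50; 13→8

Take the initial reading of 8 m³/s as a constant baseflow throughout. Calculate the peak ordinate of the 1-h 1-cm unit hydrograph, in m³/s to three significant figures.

U_p ≈ 65.6 m³/s

Direct runoff: 0.0, 4.0, 12.0, 13.0, 24.0, 56.0, 68.0, 64.0, 80.0, 109.0, 131.0, 74.0, 42.0, 0.0 m³/s; ΣQ_DR = 677.0 m³/s, peak = 131.0 m³/s.
Runoff depth d = ΣQ_DR·Δt / A = 677.0 × 3600 / (122 km²) = 19.98 mm.
The 1-cm UH is the DRH scaled by (10 mm)/d, so U_p = 131.0 × 10/19.98 = 65.6 m³/s.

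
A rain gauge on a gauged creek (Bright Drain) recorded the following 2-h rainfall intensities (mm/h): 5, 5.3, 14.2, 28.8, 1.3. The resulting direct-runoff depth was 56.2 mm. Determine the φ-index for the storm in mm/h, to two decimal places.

φ ≈ 7.45 mm/h

Only the 2 blocks with intensity above φ contribute runoff: 14.2, 28.8 mm/h.
Σ(I−φ)·Δt = d  ⇒  (14.2+28.8 − 2φ)·2 = 56.2
φ = (43.00 − 56.2/2) / 2 = 7.45 mm/h.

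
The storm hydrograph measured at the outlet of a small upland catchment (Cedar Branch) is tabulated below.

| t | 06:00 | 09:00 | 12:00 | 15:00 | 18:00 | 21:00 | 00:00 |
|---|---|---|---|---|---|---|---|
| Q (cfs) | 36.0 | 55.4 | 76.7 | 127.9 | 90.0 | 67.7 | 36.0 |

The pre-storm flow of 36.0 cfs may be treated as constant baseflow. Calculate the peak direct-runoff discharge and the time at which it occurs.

Q_p = 91.9 cfs at t = 15:00

Subtracting baseflow gives direct-runoff ordinates: 0.0, 19.4, 40.7, 91.9, 54.0, 31.7, 0.0 cfs.
The maximum is 91.9 cfs, occurring at the reading for t = 15:00.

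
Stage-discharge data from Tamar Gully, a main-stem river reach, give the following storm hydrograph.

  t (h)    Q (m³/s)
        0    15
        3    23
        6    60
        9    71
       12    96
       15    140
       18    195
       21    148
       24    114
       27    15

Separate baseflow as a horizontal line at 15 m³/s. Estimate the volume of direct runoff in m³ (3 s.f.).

Direct-runoff ordinates (Q − Q_b): 0.0, 8.0, 45.0, 56.0, 81.0, 125.0, 180.0, 133.0, 99.0, 0.0 m³/s.
ΣQ_DR = 727.0 m³/s.
With Δt = 3 h = 10800 s, V = ΣQ_DR · Δt = 727.0 × 10800 = 7.85 × 10^6 m³.

V ≈ 7.85 × 10^6 m³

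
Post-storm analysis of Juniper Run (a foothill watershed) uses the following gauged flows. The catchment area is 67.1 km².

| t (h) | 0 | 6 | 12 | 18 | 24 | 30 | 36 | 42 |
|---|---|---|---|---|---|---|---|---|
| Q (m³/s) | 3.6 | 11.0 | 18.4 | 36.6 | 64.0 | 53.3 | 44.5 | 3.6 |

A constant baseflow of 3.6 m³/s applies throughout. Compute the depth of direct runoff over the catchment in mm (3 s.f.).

Direct runoff: 0.0, 7.4, 14.8, 33.0, 60.4, 49.7, 40.9, 0.0 m³/s; ΣQ_DR = 206.2 m³/s.
V = ΣQ_DR · Δt = 206.2 × 21600 s = 4.454 × 10^6 m³.
Over A = 67.1 km², depth = V / A = 66.4 mm.

d ≈ 66.4 mm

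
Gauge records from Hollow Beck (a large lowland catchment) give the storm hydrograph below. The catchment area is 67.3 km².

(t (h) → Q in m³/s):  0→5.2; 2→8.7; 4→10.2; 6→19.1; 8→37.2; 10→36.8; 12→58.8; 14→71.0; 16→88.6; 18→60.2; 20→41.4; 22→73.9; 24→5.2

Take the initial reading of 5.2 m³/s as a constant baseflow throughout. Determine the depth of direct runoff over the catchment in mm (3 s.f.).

d ≈ 48.0 mm

Direct runoff: 0.0, 3.5, 5.0, 13.9, 32.0, 31.6, 53.6, 65.8, 83.4, 55.0, 36.2, 68.7, 0.0 m³/s; ΣQ_DR = 448.7 m³/s.
V = ΣQ_DR · Δt = 448.7 × 7200 s = 3.231 × 10^6 m³.
Over A = 67.3 km², depth = V / A = 48.0 mm.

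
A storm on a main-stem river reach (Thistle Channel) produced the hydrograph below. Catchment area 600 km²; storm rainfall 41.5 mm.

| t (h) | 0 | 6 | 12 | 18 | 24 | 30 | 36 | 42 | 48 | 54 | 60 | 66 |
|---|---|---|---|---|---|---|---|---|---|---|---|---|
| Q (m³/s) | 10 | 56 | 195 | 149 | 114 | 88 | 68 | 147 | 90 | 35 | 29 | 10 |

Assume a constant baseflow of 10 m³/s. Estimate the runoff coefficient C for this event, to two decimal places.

C ≈ 0.76

ΣQ_DR = 871.0 m³/s; V = ΣQ_DR·Δt = 1.881 × 10^7 m³.
Runoff depth d = V / A = 31.36 mm.
C = d / P = 31.36 / 41.5 = 0.76.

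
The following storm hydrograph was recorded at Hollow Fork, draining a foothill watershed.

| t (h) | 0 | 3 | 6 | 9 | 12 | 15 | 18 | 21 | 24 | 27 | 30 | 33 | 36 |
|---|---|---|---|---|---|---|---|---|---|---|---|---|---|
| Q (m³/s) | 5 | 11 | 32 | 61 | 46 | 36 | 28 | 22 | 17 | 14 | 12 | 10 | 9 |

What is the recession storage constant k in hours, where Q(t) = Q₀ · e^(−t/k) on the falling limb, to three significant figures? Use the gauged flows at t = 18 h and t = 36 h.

k ≈ 15.9 h

On the falling limb, Q drops from 28 to 9 m³/s between t = 18 h and t = 36 h (Δt = 18 h).
k = −Δt / ln(Q₂/Q₁) = −18 / ln(9/28) = 15.9 h.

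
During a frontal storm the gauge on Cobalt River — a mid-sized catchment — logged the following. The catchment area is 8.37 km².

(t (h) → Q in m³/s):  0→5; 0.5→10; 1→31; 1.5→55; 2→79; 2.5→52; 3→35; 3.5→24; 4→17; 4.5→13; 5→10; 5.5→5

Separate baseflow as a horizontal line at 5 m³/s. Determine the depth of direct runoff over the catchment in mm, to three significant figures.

d ≈ 59.4 mm

Direct runoff: 0.0, 5.0, 26.0, 50.0, 74.0, 47.0, 30.0, 19.0, 12.0, 8.0, 5.0, 0.0 m³/s; ΣQ_DR = 276.0 m³/s.
V = ΣQ_DR · Δt = 276.0 × 1800 s = 4.968 × 10^5 m³.
Over A = 8.37 km², depth = V / A = 59.4 mm.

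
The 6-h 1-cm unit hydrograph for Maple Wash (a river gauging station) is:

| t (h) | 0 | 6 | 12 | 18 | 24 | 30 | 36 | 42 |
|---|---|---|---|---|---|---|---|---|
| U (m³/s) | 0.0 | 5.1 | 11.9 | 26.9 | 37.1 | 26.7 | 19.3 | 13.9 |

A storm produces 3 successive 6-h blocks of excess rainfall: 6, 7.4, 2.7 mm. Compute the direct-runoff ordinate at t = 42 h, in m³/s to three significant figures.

By discrete convolution, Q_j = Σ (P_i / 10 mm) · U_{j−i}.
At t = 42 h (j=7): Q = (6/10)·13.9 + (7.4/10)·19.3 + (2.7/10)·26.7 = 29.8 m³/s.

Q ≈ 29.8 m³/s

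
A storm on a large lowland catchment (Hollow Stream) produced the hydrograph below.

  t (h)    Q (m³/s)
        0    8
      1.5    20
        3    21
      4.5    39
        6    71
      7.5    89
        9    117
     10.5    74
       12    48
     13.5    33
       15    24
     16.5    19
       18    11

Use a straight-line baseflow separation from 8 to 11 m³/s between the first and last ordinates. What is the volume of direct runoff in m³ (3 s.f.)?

Direct-runoff ordinates (Q − Q_b): 0.00, 11.75, 12.50, 30.25, 62.00, 79.75, 107.50, 64.25, 38.00, 22.75, 13.50, 8.25, 0.00 m³/s.
ΣQ_DR = 450.5 m³/s.
With Δt = 1.5 h = 5400 s, V = ΣQ_DR · Δt = 450.5 × 5400 = 2.43 × 10^6 m³.

V ≈ 2.43 × 10^6 m³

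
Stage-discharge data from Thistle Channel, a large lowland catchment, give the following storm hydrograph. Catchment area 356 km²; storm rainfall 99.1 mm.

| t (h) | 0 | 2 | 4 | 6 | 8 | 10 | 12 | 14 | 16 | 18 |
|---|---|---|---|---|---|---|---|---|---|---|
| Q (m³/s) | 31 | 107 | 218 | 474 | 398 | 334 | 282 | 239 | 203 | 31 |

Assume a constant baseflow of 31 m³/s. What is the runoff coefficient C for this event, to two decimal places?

C ≈ 0.41

ΣQ_DR = 2007 m³/s; V = ΣQ_DR·Δt = 1.445 × 10^7 m³.
Runoff depth d = V / A = 40.59 mm.
C = d / P = 40.59 / 99.1 = 0.41.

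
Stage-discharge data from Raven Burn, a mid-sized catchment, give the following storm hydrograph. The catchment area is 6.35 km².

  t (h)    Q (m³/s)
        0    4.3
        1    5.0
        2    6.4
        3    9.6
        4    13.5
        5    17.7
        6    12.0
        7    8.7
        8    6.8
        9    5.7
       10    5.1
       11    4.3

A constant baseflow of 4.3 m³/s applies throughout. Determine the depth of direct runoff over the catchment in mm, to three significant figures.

d ≈ 26.9 mm

Direct runoff: 0.0, 0.7, 2.1, 5.3, 9.2, 13.4, 7.7, 4.4, 2.5, 1.4, 0.8, 0.0 m³/s; ΣQ_DR = 47.50 m³/s.
V = ΣQ_DR · Δt = 47.50 × 3600 s = 1.710 × 10^5 m³.
Over A = 6.35 km², depth = V / A = 26.9 mm.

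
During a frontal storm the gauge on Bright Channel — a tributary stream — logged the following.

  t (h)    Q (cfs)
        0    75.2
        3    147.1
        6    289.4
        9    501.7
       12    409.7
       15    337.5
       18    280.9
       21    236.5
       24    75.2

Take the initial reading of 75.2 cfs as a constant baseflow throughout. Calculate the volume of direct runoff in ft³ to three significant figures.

V ≈ 1.81 × 10^7 ft³

Direct-runoff ordinates (Q − Q_b): 0.0, 71.9, 214.2, 426.5, 334.5, 262.3, 205.7, 161.3, 0.0 cfs.
ΣQ_DR = 1676 cfs.
With Δt = 3 h = 10800 s, V = ΣQ_DR · Δt = 1676 × 10800 = 1.81 × 10^7 ft³.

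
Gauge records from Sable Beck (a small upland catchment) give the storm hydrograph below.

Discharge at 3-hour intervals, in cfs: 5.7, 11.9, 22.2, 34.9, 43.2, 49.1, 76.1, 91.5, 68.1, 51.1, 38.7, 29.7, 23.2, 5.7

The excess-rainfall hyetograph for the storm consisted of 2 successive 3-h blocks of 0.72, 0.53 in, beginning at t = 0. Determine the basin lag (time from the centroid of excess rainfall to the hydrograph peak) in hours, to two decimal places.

t_L ≈ 18.23 h

Centroid of excess rainfall: t_c = Σ P_i·t̄_i / ΣP_i = 2.7720 h (block centres at 1.5, 4.5 h).
Hydrograph peak occurs at t = 21 h, so basin lag t_L = 21 − 2.7720 = 18.23 h.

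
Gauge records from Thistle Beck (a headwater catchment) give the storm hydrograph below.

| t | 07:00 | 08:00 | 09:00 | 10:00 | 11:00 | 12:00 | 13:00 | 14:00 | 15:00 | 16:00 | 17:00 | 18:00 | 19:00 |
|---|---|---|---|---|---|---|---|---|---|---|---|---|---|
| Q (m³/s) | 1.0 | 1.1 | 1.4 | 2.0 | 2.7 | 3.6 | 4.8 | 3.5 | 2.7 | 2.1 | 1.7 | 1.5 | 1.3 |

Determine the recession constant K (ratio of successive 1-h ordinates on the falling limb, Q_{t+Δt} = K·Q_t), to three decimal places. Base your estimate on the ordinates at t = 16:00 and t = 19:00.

Using the recession-limb readings at t = 16:00 and t = 19:00: Q falls from 2.1 to 1.3 m³/s over 3 intervals.
K = (Q₂/Q₁)^(1/3) = (1.3/2.1)^(1/3) = 0.852.

K ≈ 0.852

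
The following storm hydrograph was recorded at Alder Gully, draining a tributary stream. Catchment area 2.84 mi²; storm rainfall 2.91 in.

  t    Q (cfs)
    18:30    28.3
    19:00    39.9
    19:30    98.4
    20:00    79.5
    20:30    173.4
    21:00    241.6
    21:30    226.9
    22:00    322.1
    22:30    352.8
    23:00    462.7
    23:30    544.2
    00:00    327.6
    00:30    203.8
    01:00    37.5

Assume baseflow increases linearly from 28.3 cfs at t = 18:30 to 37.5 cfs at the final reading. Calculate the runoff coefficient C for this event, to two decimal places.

ΣQ_DR = 2678 cfs; V = ΣQ_DR·Δt = 4.821 × 10^6 ft³.
Runoff depth d = V / A = 0.7306 in.
C = d / P = 0.7306 / 2.91 = 0.25.

C ≈ 0.25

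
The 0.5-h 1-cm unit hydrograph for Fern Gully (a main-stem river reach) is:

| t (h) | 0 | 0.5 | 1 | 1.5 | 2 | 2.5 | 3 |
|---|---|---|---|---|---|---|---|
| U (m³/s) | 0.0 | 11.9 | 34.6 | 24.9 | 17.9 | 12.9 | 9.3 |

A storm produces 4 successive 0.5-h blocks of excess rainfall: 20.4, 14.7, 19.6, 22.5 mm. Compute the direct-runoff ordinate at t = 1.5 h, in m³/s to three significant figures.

By discrete convolution, Q_j = Σ (P_i / 10 mm) · U_{j−i}.
At t = 1.5 h (j=3): Q = (20.4/10)·24.9 + (14.7/10)·34.6 + (19.6/10)·11.9 + (22.5/10)·0.0 = 125 m³/s.

Q ≈ 125 m³/s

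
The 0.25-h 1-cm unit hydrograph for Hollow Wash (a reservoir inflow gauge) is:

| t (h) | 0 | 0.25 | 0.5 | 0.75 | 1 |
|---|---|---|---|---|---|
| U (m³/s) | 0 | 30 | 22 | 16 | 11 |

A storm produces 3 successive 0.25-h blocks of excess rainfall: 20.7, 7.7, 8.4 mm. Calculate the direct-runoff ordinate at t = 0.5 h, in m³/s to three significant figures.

Q ≈ 68.6 m³/s

By discrete convolution, Q_j = Σ (P_i / 10 mm) · U_{j−i}.
At t = 0.5 h (j=2): Q = (20.7/10)·22 + (7.7/10)·30 + (8.4/10)·0 = 68.6 m³/s.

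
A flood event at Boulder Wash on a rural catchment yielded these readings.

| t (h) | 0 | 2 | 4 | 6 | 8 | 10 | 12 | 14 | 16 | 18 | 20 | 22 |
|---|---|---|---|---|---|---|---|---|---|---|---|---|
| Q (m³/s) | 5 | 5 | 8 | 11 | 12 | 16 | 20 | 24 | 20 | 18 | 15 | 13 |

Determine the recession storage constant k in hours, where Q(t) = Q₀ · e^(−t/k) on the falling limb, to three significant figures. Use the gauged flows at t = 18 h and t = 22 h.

k ≈ 12.3 h

On the falling limb, Q drops from 18 to 13 m³/s between t = 18 h and t = 22 h (Δt = 4 h).
k = −Δt / ln(Q₂/Q₁) = −4 / ln(13/18) = 12.3 h.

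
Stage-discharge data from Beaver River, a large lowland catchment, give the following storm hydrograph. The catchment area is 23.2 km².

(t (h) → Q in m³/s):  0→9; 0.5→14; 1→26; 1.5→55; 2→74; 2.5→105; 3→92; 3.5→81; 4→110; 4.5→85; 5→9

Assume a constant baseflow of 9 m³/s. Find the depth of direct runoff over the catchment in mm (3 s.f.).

Direct runoff: 0.0, 5.0, 17.0, 46.0, 65.0, 96.0, 83.0, 72.0, 101.0, 76.0, 0.0 m³/s; ΣQ_DR = 561.0 m³/s.
V = ΣQ_DR · Δt = 561.0 × 1800 s = 1.010 × 10^6 m³.
Over A = 23.2 km², depth = V / A = 43.5 mm.

d ≈ 43.5 mm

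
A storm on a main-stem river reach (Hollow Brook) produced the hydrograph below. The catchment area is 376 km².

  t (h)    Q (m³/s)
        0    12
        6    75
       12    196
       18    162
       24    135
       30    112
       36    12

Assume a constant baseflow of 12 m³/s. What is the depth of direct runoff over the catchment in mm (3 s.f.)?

d ≈ 35.6 mm

Direct runoff: 0.0, 63.0, 184.0, 150.0, 123.0, 100.0, 0.0 m³/s; ΣQ_DR = 620.0 m³/s.
V = ΣQ_DR · Δt = 620.0 × 21600 s = 1.339 × 10^7 m³.
Over A = 376 km², depth = V / A = 35.6 mm.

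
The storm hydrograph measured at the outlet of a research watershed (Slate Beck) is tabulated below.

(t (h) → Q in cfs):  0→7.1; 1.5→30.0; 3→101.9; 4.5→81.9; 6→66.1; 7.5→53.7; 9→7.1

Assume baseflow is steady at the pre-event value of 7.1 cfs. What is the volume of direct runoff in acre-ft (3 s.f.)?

V ≈ 37.0 acre-ft

Direct-runoff ordinates (Q − Q_b): 0.0, 22.9, 94.8, 74.8, 59.0, 46.6, 0.0 cfs.
ΣQ_DR = 298.1 cfs.
With Δt = 1.5 h = 5400 s, V = ΣQ_DR · Δt = 298.1 × 5400 = 1.61 × 10^6 ft³ = 37.0 acre-ft.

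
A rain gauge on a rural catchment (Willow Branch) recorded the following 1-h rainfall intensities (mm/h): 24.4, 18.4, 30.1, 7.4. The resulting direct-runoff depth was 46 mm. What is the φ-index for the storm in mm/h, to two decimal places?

Only the 3 blocks with intensity above φ contribute runoff: 24.4, 18.4, 30.1 mm/h.
Σ(I−φ)·Δt = d  ⇒  (24.4+18.4+30.1 − 3φ)·1 = 46
φ = (72.90 − 46/1) / 3 = 8.97 mm/h.

φ ≈ 8.97 mm/h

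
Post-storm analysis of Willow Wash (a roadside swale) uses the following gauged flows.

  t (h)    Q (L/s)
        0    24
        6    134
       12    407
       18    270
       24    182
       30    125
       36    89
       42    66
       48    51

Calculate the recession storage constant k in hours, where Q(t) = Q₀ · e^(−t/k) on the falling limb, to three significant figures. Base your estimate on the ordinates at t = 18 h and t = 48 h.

k ≈ 18.0 h

On the falling limb, Q drops from 270 to 51 L/s between t = 18 h and t = 48 h (Δt = 30 h).
k = −Δt / ln(Q₂/Q₁) = −30 / ln(51/270) = 18.0 h.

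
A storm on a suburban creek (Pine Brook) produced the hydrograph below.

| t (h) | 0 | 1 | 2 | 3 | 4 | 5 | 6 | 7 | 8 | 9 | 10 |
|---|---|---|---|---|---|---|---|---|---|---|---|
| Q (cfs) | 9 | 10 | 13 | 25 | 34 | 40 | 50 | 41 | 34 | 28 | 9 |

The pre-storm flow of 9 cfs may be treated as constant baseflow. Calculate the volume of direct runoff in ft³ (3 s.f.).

V ≈ 6.98 × 10^5 ft³

Direct-runoff ordinates (Q − Q_b): 0.0, 1.0, 4.0, 16.0, 25.0, 31.0, 41.0, 32.0, 25.0, 19.0, 0.0 cfs.
ΣQ_DR = 194.0 cfs.
With Δt = 1 h = 3600 s, V = ΣQ_DR · Δt = 194.0 × 3600 = 6.98 × 10^5 ft³.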